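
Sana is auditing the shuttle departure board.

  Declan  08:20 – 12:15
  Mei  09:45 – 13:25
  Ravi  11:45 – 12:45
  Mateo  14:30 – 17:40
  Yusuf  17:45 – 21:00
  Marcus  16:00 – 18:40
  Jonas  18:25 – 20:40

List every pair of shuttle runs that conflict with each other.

Declan & Mei, Declan & Ravi, Jonas & Marcus, Jonas & Yusuf, Marcus & Mateo, Marcus & Yusuf, Mei & Ravi

Sorted by start: Declan, Mei, Ravi, Mateo, Marcus, Yusuf, Jonas.
Mei starts before Declan ends → Declan and Mei overlap.
Ravi starts before Declan ends → Declan and Ravi overlap.
Mateo starts after Declan ends — done with Declan.
Ravi starts before Mei ends → Mei and Ravi overlap.
Mateo starts after Mei ends — done with Mei.
Mateo starts after Ravi ends — done with Ravi.
Marcus starts before Mateo ends → Mateo and Marcus overlap.
Yusuf starts after Mateo ends — done with Mateo.
Yusuf starts before Marcus ends → Marcus and Yusuf overlap.
Jonas starts before Marcus ends → Marcus and Jonas overlap.
Jonas starts before Yusuf ends → Yusuf and Jonas overlap.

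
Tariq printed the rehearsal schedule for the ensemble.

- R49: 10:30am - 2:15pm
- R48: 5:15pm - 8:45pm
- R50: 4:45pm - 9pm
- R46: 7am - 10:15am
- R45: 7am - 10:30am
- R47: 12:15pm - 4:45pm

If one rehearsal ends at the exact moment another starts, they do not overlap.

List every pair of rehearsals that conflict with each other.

R45 & R46, R47 & R49, R48 & R50

Sorted by start: R45, R46, R49, R47, R50, R48.
R46 starts before R45 ends → R45 and R46 overlap.
R49 starts exactly when R45 ends (back-to-back, no overlap) — done with R45.
R49 starts after R46 ends — done with R46.
R47 starts before R49 ends → R49 and R47 overlap.
R50 starts after R49 ends — done with R49.
R50 starts exactly when R47 ends (back-to-back, no overlap) — done with R47.
R48 starts before R50 ends → R50 and R48 overlap.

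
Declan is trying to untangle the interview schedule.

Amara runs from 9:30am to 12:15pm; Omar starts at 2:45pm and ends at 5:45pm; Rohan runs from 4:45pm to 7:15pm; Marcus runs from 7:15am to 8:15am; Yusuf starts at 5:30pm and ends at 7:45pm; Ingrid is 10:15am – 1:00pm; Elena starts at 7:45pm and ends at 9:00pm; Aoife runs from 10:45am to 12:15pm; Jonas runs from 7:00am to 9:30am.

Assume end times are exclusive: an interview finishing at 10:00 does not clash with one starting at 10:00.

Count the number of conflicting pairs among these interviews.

7

Sorted by start: Jonas, Marcus, Amara, Ingrid, Aoife, Omar, Rohan, Yusuf, Elena.
Marcus starts before Jonas ends → Jonas and Marcus overlap.
Amara starts exactly when Jonas ends (back-to-back, no overlap) — done with Jonas.
Amara starts after Marcus ends — done with Marcus.
Ingrid starts before Amara ends → Amara and Ingrid overlap.
Aoife starts before Amara ends → Amara and Aoife overlap.
Omar starts after Amara ends — done with Amara.
Aoife starts before Ingrid ends → Ingrid and Aoife overlap.
Omar starts after Ingrid ends — done with Ingrid.
Omar starts after Aoife ends — done with Aoife.
Rohan starts before Omar ends → Omar and Rohan overlap.
Yusuf starts before Omar ends → Omar and Yusuf overlap.
Elena starts after Omar ends.
Yusuf starts before Rohan ends → Rohan and Yusuf overlap.
Elena starts after Rohan ends.
Elena starts exactly when Yusuf ends (back-to-back, no overlap).
Overlapping pairs: Amara & Aoife, Amara & Ingrid, Aoife & Ingrid, Jonas & Marcus, Omar & Rohan, Omar & Yusuf, Rohan & Yusuf — 7 in total.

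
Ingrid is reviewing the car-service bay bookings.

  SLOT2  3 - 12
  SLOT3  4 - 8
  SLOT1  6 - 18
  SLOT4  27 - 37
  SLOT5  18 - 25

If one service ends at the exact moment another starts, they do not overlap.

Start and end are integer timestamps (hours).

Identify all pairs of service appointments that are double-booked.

Two intervals overlap when each starts before the other ends.
Sorted by start: SLOT2, SLOT3, SLOT1, SLOT5, SLOT4.
SLOT3 starts before SLOT2 ends → SLOT2 and SLOT3 overlap.
SLOT1 starts before SLOT2 ends → SLOT2 and SLOT1 overlap.
SLOT5 starts after SLOT2 ends; SLOT2 is clear from here.
SLOT1 starts before SLOT3 ends → SLOT3 and SLOT1 overlap.
SLOT5 starts after SLOT3 ends; SLOT3 is clear from here.
SLOT5 starts exactly when SLOT1 ends (back-to-back, no overlap); SLOT1 is clear from here.
SLOT4 starts after SLOT5 ends.

SLOT1 & SLOT2, SLOT1 & SLOT3, SLOT2 & SLOT3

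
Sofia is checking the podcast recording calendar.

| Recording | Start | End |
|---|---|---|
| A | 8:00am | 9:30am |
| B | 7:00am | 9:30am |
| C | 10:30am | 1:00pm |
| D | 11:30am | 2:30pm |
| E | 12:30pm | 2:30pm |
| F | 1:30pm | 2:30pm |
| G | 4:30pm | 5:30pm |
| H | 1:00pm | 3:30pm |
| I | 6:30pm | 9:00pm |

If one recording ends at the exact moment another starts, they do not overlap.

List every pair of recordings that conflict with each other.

Sorted by start: B, A, C, D, E, H, F, G, I.
A starts before B ends → B and A overlap.
C starts after B ends — done with B.
C starts after A ends — done with A.
D starts before C ends → C and D overlap.
E starts before C ends → C and E overlap.
H starts exactly when C ends (back-to-back, no overlap) — done with C.
E starts before D ends → D and E overlap.
H starts before D ends → D and H overlap.
F starts before D ends → D and F overlap.
G starts after D ends — done with D.
H starts before E ends → E and H overlap.
F starts before E ends → E and F overlap.
G starts after E ends — done with E.
F starts before H ends → H and F overlap.
G starts after H ends — done with H.
G starts after F ends — done with F.
I starts after G ends.

A & B, C & D, C & E, D & E, D & F, D & H, E & F, E & H, F & H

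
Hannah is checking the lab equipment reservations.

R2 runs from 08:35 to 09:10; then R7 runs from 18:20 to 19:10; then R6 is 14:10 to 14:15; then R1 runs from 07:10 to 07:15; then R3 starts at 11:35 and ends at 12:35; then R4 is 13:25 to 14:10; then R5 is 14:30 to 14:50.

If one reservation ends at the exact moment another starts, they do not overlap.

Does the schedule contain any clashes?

No

Two intervals overlap when each starts before the other ends.
Sorted by start: R1, R2, R3, R4, R6, R5, R7.
R2 starts after R1 ends — done with R1.
R3 starts after R2 ends — done with R2.
R4 starts after R3 ends — done with R3.
R6 starts exactly when R4 ends (back-to-back, no overlap) — done with R4.
R5 starts after R6 ends — done with R6.
R7 starts after R5 ends.
Every pair is clear; the schedule has no overlaps.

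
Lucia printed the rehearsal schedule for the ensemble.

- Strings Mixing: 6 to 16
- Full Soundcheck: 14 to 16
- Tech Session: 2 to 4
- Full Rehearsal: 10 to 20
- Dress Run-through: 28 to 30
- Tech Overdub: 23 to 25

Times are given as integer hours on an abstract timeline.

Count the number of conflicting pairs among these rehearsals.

Sorted by start: Tech Session, Strings Mixing, Full Rehearsal, Full Soundcheck, Tech Overdub, Dress Run-through.
Strings Mixing starts after Tech Session ends; Tech Session is clear from here.
Full Rehearsal starts before Strings Mixing ends → Strings Mixing and Full Rehearsal overlap.
Full Soundcheck starts before Strings Mixing ends → Strings Mixing and Full Soundcheck overlap.
Tech Overdub starts after Strings Mixing ends; Strings Mixing is clear from here.
Full Soundcheck starts before Full Rehearsal ends → Full Rehearsal and Full Soundcheck overlap.
Tech Overdub starts after Full Rehearsal ends; Full Rehearsal is clear from here.
Tech Overdub starts after Full Soundcheck ends; Full Soundcheck is clear from here.
Dress Run-through starts after Tech Overdub ends.
Overlapping pairs: Full Rehearsal & Full Soundcheck, Full Rehearsal & Strings Mixing, Full Soundcheck & Strings Mixing — 3 in total.

3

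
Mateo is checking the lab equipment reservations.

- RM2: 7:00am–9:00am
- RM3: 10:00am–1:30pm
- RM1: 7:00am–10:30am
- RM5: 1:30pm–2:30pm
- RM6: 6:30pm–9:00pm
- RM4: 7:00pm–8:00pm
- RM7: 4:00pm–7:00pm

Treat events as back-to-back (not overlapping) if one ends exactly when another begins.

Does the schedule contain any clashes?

Yes

Check each pair: they overlap iff neither finishes before the other starts.
Sorted by start: RM1, RM2, RM3, RM5, RM7, RM6, RM4.
RM2 starts before RM1 ends → RM1 and RM2 overlap.
That's a conflict, so the schedule is not conflict-free.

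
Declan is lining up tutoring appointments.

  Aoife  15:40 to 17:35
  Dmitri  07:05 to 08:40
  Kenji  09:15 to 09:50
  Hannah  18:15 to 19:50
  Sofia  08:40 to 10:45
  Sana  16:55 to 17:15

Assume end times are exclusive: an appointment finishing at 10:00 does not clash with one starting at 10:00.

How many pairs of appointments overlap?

Two intervals overlap when each starts before the other ends.
Sorted by start: Dmitri, Sofia, Kenji, Aoife, Sana, Hannah.
Sofia starts exactly when Dmitri ends (back-to-back, no overlap), so nothing later overlaps Dmitri either.
Kenji starts before Sofia ends → Sofia and Kenji overlap.
Aoife starts after Sofia ends, so nothing later overlaps Sofia either.
Aoife starts after Kenji ends, so nothing later overlaps Kenji either.
Sana starts before Aoife ends → Aoife and Sana overlap.
Hannah starts after Aoife ends.
Hannah starts after Sana ends.
Overlapping pairs: Aoife & Sana, Kenji & Sofia — 2 in total.

2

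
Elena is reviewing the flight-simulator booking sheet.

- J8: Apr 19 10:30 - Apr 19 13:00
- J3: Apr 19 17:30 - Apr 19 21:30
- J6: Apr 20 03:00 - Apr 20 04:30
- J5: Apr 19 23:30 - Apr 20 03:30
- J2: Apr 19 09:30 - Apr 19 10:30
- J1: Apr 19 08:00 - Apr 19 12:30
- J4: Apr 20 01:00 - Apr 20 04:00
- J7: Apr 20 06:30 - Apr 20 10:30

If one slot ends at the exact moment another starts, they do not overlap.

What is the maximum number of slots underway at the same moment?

Walk through starts and ends in time order (an end at T is processed before a start at T):
Apr 19 08:00 start J1 → 1
Apr 19 09:30 start J2 → 2
Apr 19 10:30 end J2 → 1
Apr 19 10:30 start J8 → 2
Apr 19 12:30 end J1 → 1
Apr 19 13:00 end J8 → 0
Apr 19 17:30 start J3 → 1
Apr 19 21:30 end J3 → 0
Apr 19 23:30 start J5 → 1
Apr 20 01:00 start J4 → 2
Apr 20 03:00 start J6 → 3
Apr 20 03:30 end J5 → 2
Apr 20 04:00 end J4 → 1
Apr 20 04:30 end J6 → 0
Apr 20 06:30 start J7 → 1
Apr 20 10:30 end J7 → 0
Peak is 3, at Apr 20 03:00 (J4, J5, J6).

3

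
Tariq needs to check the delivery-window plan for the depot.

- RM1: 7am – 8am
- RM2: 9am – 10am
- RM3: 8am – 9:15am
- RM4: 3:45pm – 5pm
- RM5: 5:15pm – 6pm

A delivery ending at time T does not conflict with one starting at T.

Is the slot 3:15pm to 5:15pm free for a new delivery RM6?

No — it overlaps RM4

RM1: ends 8am at or before RM6 starts 3:15pm → clear.
RM3: ends 9:15am at or before RM6 starts 3:15pm → clear.
RM2: ends 10am at or before RM6 starts 3:15pm → clear.
RM4: starts 3:45pm before RM6 ends 5:15pm, and ends 5pm after RM6 starts 3:15pm → overlap.
RM5: starts 5:15pm at or after RM6 ends 5:15pm → clear.
RM6 overlaps RM4.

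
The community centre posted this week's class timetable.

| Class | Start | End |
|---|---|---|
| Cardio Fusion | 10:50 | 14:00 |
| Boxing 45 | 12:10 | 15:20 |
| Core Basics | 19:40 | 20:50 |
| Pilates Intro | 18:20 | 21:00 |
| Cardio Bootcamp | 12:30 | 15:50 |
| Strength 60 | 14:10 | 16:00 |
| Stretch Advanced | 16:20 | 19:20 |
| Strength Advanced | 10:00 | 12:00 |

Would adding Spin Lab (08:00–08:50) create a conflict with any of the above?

Strength Advanced: starts 10:00 at or after Spin Lab ends 08:50 → clear.
Cardio Fusion: starts 10:50 at or after Spin Lab ends 08:50 → clear.
Boxing 45: starts 12:10 at or after Spin Lab ends 08:50 → clear.
Cardio Bootcamp: starts 12:30 at or after Spin Lab ends 08:50 → clear.
Strength 60: starts 14:10 at or after Spin Lab ends 08:50 → clear.
Stretch Advanced: starts 16:20 at or after Spin Lab ends 08:50 → clear.
Pilates Intro: starts 18:20 at or after Spin Lab ends 08:50 → clear.
Core Basics: starts 19:40 at or after Spin Lab ends 08:50 → clear.

No — it doesn't clash with anything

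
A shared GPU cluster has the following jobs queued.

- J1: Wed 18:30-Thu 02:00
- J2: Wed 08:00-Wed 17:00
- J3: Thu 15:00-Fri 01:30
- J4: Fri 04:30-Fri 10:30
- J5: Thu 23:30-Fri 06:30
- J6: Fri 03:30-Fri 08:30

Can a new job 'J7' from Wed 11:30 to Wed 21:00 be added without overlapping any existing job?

J2: starts Wed 08:00 before J7 ends Wed 21:00, and ends Wed 17:00 after J7 starts Wed 11:30 → overlap.
J1: starts Wed 18:30 before J7 ends Wed 21:00, and ends Thu 02:00 after J7 starts Wed 11:30 → overlap.
J3: starts Thu 15:00 at or after J7 ends Wed 21:00 → clear.
J5: starts Thu 23:30 at or after J7 ends Wed 21:00 → clear.
J6: starts Fri 03:30 at or after J7 ends Wed 21:00 → clear.
J4: starts Fri 04:30 at or after J7 ends Wed 21:00 → clear.
J7 overlaps J1, J2.

No — it overlaps J1, J2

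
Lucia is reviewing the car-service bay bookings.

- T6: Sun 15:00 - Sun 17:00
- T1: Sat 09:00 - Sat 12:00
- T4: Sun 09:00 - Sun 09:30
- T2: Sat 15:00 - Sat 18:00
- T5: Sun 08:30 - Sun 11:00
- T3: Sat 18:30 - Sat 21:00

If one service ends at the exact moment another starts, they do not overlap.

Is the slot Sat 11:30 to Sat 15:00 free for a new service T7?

T1: starts Sat 09:00 before T7 ends Sat 15:00, and ends Sat 12:00 after T7 starts Sat 11:30 → overlap.
T2: starts Sat 15:00 at or after T7 ends Sat 15:00 → clear.
T3: starts Sat 18:30 at or after T7 ends Sat 15:00 → clear.
T5: starts Sun 08:30 at or after T7 ends Sat 15:00 → clear.
T4: starts Sun 09:00 at or after T7 ends Sat 15:00 → clear.
T6: starts Sun 15:00 at or after T7 ends Sat 15:00 → clear.
T7 overlaps T1.

No — it overlaps T1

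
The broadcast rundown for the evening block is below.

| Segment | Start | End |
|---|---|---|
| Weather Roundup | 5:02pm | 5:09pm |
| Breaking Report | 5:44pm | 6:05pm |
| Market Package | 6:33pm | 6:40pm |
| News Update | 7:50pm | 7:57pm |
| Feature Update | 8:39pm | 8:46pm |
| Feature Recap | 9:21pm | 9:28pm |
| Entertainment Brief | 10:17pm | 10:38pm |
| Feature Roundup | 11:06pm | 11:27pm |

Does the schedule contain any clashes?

Two intervals overlap when each starts before the other ends.
Sorted by start: Weather Roundup, Breaking Report, Market Package, News Update, Feature Update, Feature Recap, Entertainment Brief, Feature Roundup.
Breaking Report starts after Weather Roundup ends; Weather Roundup is clear from here.
Market Package starts after Breaking Report ends; Breaking Report is clear from here.
News Update starts after Market Package ends; Market Package is clear from here.
Feature Update starts after News Update ends; News Update is clear from here.
Feature Recap starts after Feature Update ends; Feature Update is clear from here.
Entertainment Brief starts after Feature Recap ends; Feature Recap is clear from here.
Feature Roundup starts after Entertainment Brief ends.
Every pair is clear; the schedule has no overlaps.

No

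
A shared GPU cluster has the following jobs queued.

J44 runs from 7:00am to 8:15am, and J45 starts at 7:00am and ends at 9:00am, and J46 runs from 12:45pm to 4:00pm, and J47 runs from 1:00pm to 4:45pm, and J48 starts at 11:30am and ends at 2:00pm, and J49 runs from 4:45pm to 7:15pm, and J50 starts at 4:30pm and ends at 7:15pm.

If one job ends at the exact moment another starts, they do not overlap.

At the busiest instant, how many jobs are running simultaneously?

Sort all start/end points and keep a running count:
7:00am start J44 → 1
7:00am start J45 → 2
8:15am end J44 → 1
9:00am end J45 → 0
11:30am start J48 → 1
12:45pm start J46 → 2
1:00pm start J47 → 3
2:00pm end J48 → 2
4:00pm end J46 → 1
4:30pm start J50 → 2
4:45pm end J47 → 1
4:45pm start J49 → 2
7:15pm end J49 → 1
7:15pm end J50 → 0
Peak is 3, at 1:00pm (J46, J47, J48).

3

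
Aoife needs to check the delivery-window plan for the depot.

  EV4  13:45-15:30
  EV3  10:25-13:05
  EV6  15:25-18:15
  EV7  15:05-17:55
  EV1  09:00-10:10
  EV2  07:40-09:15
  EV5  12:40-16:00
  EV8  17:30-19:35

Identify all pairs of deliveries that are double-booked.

EV1 & EV2, EV3 & EV5, EV4 & EV5, EV4 & EV6, EV4 & EV7, EV5 & EV6, EV5 & EV7, EV6 & EV7, EV6 & EV8, EV7 & EV8

Sorted by start: EV2, EV1, EV3, EV5, EV4, EV7, EV6, EV8.
EV1 starts before EV2 ends → EV2 and EV1 overlap.
EV3 starts after EV2 ends, so nothing later overlaps EV2 either.
EV3 starts after EV1 ends, so nothing later overlaps EV1 either.
EV5 starts before EV3 ends → EV3 and EV5 overlap.
EV4 starts after EV3 ends, so nothing later overlaps EV3 either.
EV4 starts before EV5 ends → EV5 and EV4 overlap.
EV7 starts before EV5 ends → EV5 and EV7 overlap.
EV6 starts before EV5 ends → EV5 and EV6 overlap.
EV8 starts after EV5 ends.
EV7 starts before EV4 ends → EV4 and EV7 overlap.
EV6 starts before EV4 ends → EV4 and EV6 overlap.
EV8 starts after EV4 ends.
EV6 starts before EV7 ends → EV7 and EV6 overlap.
EV8 starts before EV7 ends → EV7 and EV8 overlap.
EV8 starts before EV6 ends → EV6 and EV8 overlap.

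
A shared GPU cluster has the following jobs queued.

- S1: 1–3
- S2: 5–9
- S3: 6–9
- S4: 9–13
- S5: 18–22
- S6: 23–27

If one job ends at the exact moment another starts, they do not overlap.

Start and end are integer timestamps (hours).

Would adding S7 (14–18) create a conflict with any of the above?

No — it doesn't clash with anything

S1: ends 3 at or before S7 starts 14 → clear.
S2: ends 9 at or before S7 starts 14 → clear.
S3: ends 9 at or before S7 starts 14 → clear.
S4: ends 13 at or before S7 starts 14 → clear.
S5: starts 18 at or after S7 ends 18 → clear.
S6: starts 23 at or after S7 ends 18 → clear.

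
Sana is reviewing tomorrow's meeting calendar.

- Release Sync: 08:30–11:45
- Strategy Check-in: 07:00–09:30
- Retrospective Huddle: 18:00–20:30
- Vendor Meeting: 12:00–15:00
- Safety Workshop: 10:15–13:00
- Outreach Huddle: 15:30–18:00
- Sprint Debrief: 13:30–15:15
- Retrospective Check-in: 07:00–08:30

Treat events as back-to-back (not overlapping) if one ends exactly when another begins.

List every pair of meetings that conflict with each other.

Sorted by start: Retrospective Check-in, Strategy Check-in, Release Sync, Safety Workshop, Vendor Meeting, Sprint Debrief, Outreach Huddle, Retrospective Huddle.
Strategy Check-in starts before Retrospective Check-in ends → Retrospective Check-in and Strategy Check-in overlap.
Release Sync starts exactly when Retrospective Check-in ends (back-to-back, no overlap), so Retrospective Check-in has no further overlaps.
Release Sync starts before Strategy Check-in ends → Strategy Check-in and Release Sync overlap.
Safety Workshop starts after Strategy Check-in ends, so Strategy Check-in has no further overlaps.
Safety Workshop starts before Release Sync ends → Release Sync and Safety Workshop overlap.
Vendor Meeting starts after Release Sync ends, so Release Sync has no further overlaps.
Vendor Meeting starts before Safety Workshop ends → Safety Workshop and Vendor Meeting overlap.
Sprint Debrief starts after Safety Workshop ends, so Safety Workshop has no further overlaps.
Sprint Debrief starts before Vendor Meeting ends → Vendor Meeting and Sprint Debrief overlap.
Outreach Huddle starts after Vendor Meeting ends, so Vendor Meeting has no further overlaps.
Outreach Huddle starts after Sprint Debrief ends, so Sprint Debrief has no further overlaps.
Retrospective Huddle starts exactly when Outreach Huddle ends (back-to-back, no overlap).

Release Sync & Safety Workshop, Release Sync & Strategy Check-in, Retrospective Check-in & Strategy Check-in, Safety Workshop & Vendor Meeting, Sprint Debrief & Vendor Meeting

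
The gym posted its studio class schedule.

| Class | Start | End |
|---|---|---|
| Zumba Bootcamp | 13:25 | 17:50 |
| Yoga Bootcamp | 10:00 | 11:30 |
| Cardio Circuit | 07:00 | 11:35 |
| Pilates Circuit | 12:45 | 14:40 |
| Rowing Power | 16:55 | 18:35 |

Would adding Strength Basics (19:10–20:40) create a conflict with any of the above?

No — it doesn't clash with anything

Cardio Circuit: ends 11:35 at or before Strength Basics starts 19:10 → clear.
Yoga Bootcamp: ends 11:30 at or before Strength Basics starts 19:10 → clear.
Pilates Circuit: ends 14:40 at or before Strength Basics starts 19:10 → clear.
Zumba Bootcamp: ends 17:50 at or before Strength Basics starts 19:10 → clear.
Rowing Power: ends 18:35 at or before Strength Basics starts 19:10 → clear.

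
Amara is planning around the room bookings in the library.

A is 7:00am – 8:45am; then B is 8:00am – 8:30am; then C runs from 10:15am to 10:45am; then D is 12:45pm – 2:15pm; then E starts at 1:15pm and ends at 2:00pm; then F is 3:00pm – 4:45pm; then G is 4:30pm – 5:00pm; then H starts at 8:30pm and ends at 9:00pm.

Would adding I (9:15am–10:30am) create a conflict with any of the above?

A: ends 8:45am at or before I starts 9:15am → clear.
B: ends 8:30am at or before I starts 9:15am → clear.
C: starts 10:15am before I ends 10:30am, and ends 10:45am after I starts 9:15am → overlap.
D: starts 12:45pm at or after I ends 10:30am → clear.
E: starts 1:15pm at or after I ends 10:30am → clear.
F: starts 3:00pm at or after I ends 10:30am → clear.
G: starts 4:30pm at or after I ends 10:30am → clear.
H: starts 8:30pm at or after I ends 10:30am → clear.
I overlaps C.

Yes — it overlaps C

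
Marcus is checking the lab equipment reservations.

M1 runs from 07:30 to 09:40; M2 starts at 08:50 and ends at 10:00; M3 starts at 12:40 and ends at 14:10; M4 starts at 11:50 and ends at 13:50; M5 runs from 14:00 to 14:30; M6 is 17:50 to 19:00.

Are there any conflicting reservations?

Two intervals overlap when each starts before the other ends.
Sorted by start: M1, M2, M4, M3, M5, M6.
M2 starts before M1 ends → M1 and M2 overlap.
That's a conflict, so the schedule is not conflict-free.

Yes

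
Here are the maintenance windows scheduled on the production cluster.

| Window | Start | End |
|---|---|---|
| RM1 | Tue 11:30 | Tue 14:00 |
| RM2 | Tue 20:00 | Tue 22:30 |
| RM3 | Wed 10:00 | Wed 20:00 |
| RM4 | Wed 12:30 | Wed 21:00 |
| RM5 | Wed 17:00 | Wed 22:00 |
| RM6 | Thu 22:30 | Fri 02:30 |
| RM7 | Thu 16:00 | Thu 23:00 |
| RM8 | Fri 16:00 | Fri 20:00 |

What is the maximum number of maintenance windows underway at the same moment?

Walk through starts and ends in time order (an end at T is processed before a start at T):
Tue 11:30 start RM1 → 1
Tue 14:00 end RM1 → 0
Tue 20:00 start RM2 → 1
Tue 22:30 end RM2 → 0
Wed 10:00 start RM3 → 1
Wed 12:30 start RM4 → 2
Wed 17:00 start RM5 → 3
Wed 20:00 end RM3 → 2
Wed 21:00 end RM4 → 1
Wed 22:00 end RM5 → 0
Thu 16:00 start RM7 → 1
Thu 22:30 start RM6 → 2
Thu 23:00 end RM7 → 1
Fri 02:30 end RM6 → 0
Fri 16:00 start RM8 → 1
Fri 20:00 end RM8 → 0
Peak is 3, at Wed 17:00 (RM3, RM4, RM5).

3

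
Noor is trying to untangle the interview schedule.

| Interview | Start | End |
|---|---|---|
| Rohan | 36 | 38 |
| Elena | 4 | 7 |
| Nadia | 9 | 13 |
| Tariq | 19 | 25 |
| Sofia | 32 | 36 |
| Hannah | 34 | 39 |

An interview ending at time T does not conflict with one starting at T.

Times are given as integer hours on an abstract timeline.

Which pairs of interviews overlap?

Hannah & Rohan, Hannah & Sofia

Sorted by start: Elena, Nadia, Tariq, Sofia, Hannah, Rohan.
Nadia starts after Elena ends, so nothing later overlaps Elena either.
Tariq starts after Nadia ends, so nothing later overlaps Nadia either.
Sofia starts after Tariq ends, so nothing later overlaps Tariq either.
Hannah starts before Sofia ends → Sofia and Hannah overlap.
Rohan starts exactly when Sofia ends (back-to-back, no overlap).
Rohan starts before Hannah ends → Hannah and Rohan overlap.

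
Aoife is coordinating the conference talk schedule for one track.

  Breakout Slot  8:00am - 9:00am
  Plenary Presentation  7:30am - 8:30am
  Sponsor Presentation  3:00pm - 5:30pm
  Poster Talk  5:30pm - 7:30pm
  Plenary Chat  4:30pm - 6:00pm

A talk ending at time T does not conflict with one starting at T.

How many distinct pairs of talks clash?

Check each pair: they overlap iff neither finishes before the other starts.
Sorted by start: Plenary Presentation, Breakout Slot, Sponsor Presentation, Plenary Chat, Poster Talk.
Breakout Slot starts before Plenary Presentation ends → Plenary Presentation and Breakout Slot overlap.
Sponsor Presentation starts after Plenary Presentation ends, so nothing later overlaps Plenary Presentation either.
Sponsor Presentation starts after Breakout Slot ends, so nothing later overlaps Breakout Slot either.
Plenary Chat starts before Sponsor Presentation ends → Sponsor Presentation and Plenary Chat overlap.
Poster Talk starts exactly when Sponsor Presentation ends (back-to-back, no overlap).
Poster Talk starts before Plenary Chat ends → Plenary Chat and Poster Talk overlap.
Overlapping pairs: Breakout Slot & Plenary Presentation, Plenary Chat & Poster Talk, Plenary Chat & Sponsor Presentation — 3 in total.

3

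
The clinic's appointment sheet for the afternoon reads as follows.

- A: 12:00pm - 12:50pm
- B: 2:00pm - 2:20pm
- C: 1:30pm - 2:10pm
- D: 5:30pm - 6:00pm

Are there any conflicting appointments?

Yes

Sorted by start: A, C, B, D.
C starts after A ends, so nothing later overlaps A either.
B starts before C ends → C and B overlap.
That's a conflict, so the schedule is not conflict-free.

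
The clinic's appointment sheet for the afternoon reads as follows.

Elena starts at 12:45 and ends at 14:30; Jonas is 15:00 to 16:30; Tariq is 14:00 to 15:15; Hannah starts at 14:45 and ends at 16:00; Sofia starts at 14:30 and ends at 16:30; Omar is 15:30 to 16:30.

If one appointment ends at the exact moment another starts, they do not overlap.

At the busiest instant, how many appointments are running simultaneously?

4

Sort all start/end points and keep a running count:
12:45 start Elena → 1
14:00 start Tariq → 2
14:30 end Elena → 1
14:30 start Sofia → 2
14:45 start Hannah → 3
15:00 start Jonas → 4
15:15 end Tariq → 3
15:30 start Omar → 4
16:00 end Hannah → 3
16:30 end Jonas → 2
16:30 end Omar → 1
16:30 end Sofia → 0
Peak is 4, at 15:00 (Hannah, Jonas, Sofia, Tariq).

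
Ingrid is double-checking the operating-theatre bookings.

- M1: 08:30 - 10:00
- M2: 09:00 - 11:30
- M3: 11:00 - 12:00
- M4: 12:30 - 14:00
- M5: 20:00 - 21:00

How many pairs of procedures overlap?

Two intervals overlap when each starts before the other ends.
Sorted by start: M1, M2, M3, M4, M5.
M2 starts before M1 ends → M1 and M2 overlap.
M3 starts after M1 ends, so nothing later overlaps M1 either.
M3 starts before M2 ends → M2 and M3 overlap.
M4 starts after M2 ends, so nothing later overlaps M2 either.
M4 starts after M3 ends, so nothing later overlaps M3 either.
M5 starts after M4 ends.
Overlapping pairs: M1 & M2, M2 & M3 — 2 in total.

2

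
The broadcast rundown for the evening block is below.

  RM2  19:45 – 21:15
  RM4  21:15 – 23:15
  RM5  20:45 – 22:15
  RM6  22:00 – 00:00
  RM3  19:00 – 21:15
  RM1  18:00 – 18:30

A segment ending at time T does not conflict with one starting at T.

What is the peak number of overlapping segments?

3

Sort all start/end points and keep a running count:
18:00 start RM1 → 1
18:30 end RM1 → 0
19:00 start RM3 → 1
19:45 start RM2 → 2
20:45 start RM5 → 3
21:15 end RM2 → 2
21:15 end RM3 → 1
21:15 start RM4 → 2
22:00 start RM6 → 3
22:15 end RM5 → 2
23:15 end RM4 → 1
00:00 end RM6 → 0
Peak is 3, at 20:45 (RM2, RM3, RM5).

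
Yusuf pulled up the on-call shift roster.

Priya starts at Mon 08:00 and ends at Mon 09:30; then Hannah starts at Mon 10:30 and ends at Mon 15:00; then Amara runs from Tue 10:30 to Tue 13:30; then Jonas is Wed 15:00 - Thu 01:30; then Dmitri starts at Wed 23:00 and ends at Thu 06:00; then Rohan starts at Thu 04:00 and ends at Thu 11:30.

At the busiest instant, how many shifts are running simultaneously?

Sweep the timeline, counting +1 at each start and −1 at each end (ends before starts at a tie):
Mon 08:00 start Priya → 1
Mon 09:30 end Priya → 0
Mon 10:30 start Hannah → 1
Mon 15:00 end Hannah → 0
Tue 10:30 start Amara → 1
Tue 13:30 end Amara → 0
Wed 15:00 start Jonas → 1
Wed 23:00 start Dmitri → 2
Thu 01:30 end Jonas → 1
Thu 04:00 start Rohan → 2
Thu 06:00 end Dmitri → 1
Thu 11:30 end Rohan → 0
Peak is 2, at Wed 23:00 (Dmitri, Jonas).

2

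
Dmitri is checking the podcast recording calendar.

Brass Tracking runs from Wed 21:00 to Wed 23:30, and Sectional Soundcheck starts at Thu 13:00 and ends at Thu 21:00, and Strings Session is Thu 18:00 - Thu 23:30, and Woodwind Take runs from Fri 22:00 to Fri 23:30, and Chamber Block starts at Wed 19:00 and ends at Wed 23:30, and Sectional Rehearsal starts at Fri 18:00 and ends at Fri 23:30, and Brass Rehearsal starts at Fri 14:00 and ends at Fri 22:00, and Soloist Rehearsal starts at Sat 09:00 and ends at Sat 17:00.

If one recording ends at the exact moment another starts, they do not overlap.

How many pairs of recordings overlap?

Two intervals overlap when each starts before the other ends.
Sorted by start: Chamber Block, Brass Tracking, Sectional Soundcheck, Strings Session, Brass Rehearsal, Sectional Rehearsal, Woodwind Take, Soloist Rehearsal.
Brass Tracking starts before Chamber Block ends → Chamber Block and Brass Tracking overlap.
Sectional Soundcheck starts after Chamber Block ends — done with Chamber Block.
Sectional Soundcheck starts after Brass Tracking ends — done with Brass Tracking.
Strings Session starts before Sectional Soundcheck ends → Sectional Soundcheck and Strings Session overlap.
Brass Rehearsal starts after Sectional Soundcheck ends — done with Sectional Soundcheck.
Brass Rehearsal starts after Strings Session ends — done with Strings Session.
Sectional Rehearsal starts before Brass Rehearsal ends → Brass Rehearsal and Sectional Rehearsal overlap.
Woodwind Take starts exactly when Brass Rehearsal ends (back-to-back, no overlap) — done with Brass Rehearsal.
Woodwind Take starts before Sectional Rehearsal ends → Sectional Rehearsal and Woodwind Take overlap.
Soloist Rehearsal starts after Sectional Rehearsal ends.
Soloist Rehearsal starts after Woodwind Take ends.
Overlapping pairs: Brass Rehearsal & Sectional Rehearsal, Brass Tracking & Chamber Block, Sectional Rehearsal & Woodwind Take, Sectional Soundcheck & Strings Session — 4 in total.

4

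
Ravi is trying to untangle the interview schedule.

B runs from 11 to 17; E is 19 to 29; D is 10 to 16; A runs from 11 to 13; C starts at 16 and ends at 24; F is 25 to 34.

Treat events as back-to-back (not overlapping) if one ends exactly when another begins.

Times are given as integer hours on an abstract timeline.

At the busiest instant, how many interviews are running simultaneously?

Walk through starts and ends in time order (an end at T is processed before a start at T):
10 start D → 1
11 start A → 2
11 start B → 3
13 end A → 2
16 end D → 1
16 start C → 2
17 end B → 1
19 start E → 2
24 end C → 1
25 start F → 2
29 end E → 1
34 end F → 0
Peak is 3, at 11 (A, B, D).

3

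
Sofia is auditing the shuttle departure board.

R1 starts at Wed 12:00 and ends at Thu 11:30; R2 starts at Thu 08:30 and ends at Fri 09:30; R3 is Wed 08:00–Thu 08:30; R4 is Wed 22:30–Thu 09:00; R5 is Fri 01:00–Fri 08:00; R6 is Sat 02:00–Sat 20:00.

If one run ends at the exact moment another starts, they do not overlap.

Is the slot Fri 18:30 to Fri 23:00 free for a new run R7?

R3: ends Thu 08:30 at or before R7 starts Fri 18:30 → clear.
R1: ends Thu 11:30 at or before R7 starts Fri 18:30 → clear.
R4: ends Thu 09:00 at or before R7 starts Fri 18:30 → clear.
R2: ends Fri 09:30 at or before R7 starts Fri 18:30 → clear.
R5: ends Fri 08:00 at or before R7 starts Fri 18:30 → clear.
R6: starts Sat 02:00 at or after R7 ends Fri 23:00 → clear.

Yes — the slot is free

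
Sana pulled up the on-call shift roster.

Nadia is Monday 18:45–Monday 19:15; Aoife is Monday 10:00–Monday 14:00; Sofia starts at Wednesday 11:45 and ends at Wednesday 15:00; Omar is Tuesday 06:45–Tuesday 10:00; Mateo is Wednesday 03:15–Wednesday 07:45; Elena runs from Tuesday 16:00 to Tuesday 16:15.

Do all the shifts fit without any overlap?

Yes

Sorted by start: Aoife, Nadia, Omar, Elena, Mateo, Sofia.
Nadia starts after Aoife ends, so nothing later overlaps Aoife either.
Omar starts after Nadia ends, so nothing later overlaps Nadia either.
Elena starts after Omar ends, so nothing later overlaps Omar either.
Mateo starts after Elena ends, so nothing later overlaps Elena either.
Sofia starts after Mateo ends.
Every pair is clear; the schedule has no overlaps.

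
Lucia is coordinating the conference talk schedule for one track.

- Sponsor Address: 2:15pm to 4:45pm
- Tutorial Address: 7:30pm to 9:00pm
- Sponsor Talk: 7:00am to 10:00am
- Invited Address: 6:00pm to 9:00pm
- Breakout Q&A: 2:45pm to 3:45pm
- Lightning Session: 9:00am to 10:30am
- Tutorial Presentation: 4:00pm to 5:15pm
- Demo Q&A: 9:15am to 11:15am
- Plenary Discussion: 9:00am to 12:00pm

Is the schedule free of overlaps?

Two intervals overlap when each starts before the other ends.
Sorted by start: Sponsor Talk, Lightning Session, Plenary Discussion, Demo Q&A, Sponsor Address, Breakout Q&A, Tutorial Presentation, Invited Address, Tutorial Address.
Lightning Session starts before Sponsor Talk ends → Sponsor Talk and Lightning Session overlap.
That's a conflict, so the schedule is not conflict-free.

No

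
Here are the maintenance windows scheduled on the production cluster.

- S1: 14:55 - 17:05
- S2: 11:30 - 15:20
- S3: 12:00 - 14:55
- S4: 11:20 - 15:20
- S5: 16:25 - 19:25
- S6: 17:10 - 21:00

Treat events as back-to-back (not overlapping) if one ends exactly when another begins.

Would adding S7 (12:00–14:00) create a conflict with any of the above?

Yes — it overlaps S2, S3, S4

S4: starts 11:20 before S7 ends 14:00, and ends 15:20 after S7 starts 12:00 → overlap.
S2: starts 11:30 before S7 ends 14:00, and ends 15:20 after S7 starts 12:00 → overlap.
S3: starts 12:00 before S7 ends 14:00, and ends 14:55 after S7 starts 12:00 → overlap.
S1: starts 14:55 at or after S7 ends 14:00 → clear.
S5: starts 16:25 at or after S7 ends 14:00 → clear.
S6: starts 17:10 at or after S7 ends 14:00 → clear.
S7 overlaps S2, S3, S4.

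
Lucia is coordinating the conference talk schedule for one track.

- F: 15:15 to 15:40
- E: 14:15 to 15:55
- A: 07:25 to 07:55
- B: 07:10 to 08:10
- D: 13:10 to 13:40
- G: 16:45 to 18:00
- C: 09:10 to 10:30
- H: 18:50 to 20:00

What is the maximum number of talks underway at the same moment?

2

Sort all start/end points and keep a running count:
07:10 start B → 1
07:25 start A → 2
07:55 end A → 1
08:10 end B → 0
09:10 start C → 1
10:30 end C → 0
13:10 start D → 1
13:40 end D → 0
14:15 start E → 1
15:15 start F → 2
15:40 end F → 1
15:55 end E → 0
16:45 start G → 1
18:00 end G → 0
18:50 start H → 1
20:00 end H → 0
Peak is 2, at 07:25 (A, B).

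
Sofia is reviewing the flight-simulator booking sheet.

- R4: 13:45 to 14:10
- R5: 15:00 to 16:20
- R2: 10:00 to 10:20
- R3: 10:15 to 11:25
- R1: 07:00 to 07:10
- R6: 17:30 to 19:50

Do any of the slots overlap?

Sorted by start: R1, R2, R3, R4, R5, R6.
R2 starts after R1 ends, so R1 has no further overlaps.
R3 starts before R2 ends → R2 and R3 overlap.
That's a conflict, so the schedule is not conflict-free.

Yes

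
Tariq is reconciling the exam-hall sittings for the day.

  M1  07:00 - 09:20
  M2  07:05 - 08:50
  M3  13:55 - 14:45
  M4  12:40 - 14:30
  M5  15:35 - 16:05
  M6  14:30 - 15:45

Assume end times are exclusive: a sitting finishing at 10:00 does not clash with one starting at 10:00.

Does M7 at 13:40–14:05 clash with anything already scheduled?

M1: ends 09:20 at or before M7 starts 13:40 → clear.
M2: ends 08:50 at or before M7 starts 13:40 → clear.
M4: starts 12:40 before M7 ends 14:05, and ends 14:30 after M7 starts 13:40 → overlap.
M3: starts 13:55 before M7 ends 14:05, and ends 14:45 after M7 starts 13:40 → overlap.
M6: starts 14:30 at or after M7 ends 14:05 → clear.
M5: starts 15:35 at or after M7 ends 14:05 → clear.
M7 overlaps M3, M4.

Yes — it overlaps M3, M4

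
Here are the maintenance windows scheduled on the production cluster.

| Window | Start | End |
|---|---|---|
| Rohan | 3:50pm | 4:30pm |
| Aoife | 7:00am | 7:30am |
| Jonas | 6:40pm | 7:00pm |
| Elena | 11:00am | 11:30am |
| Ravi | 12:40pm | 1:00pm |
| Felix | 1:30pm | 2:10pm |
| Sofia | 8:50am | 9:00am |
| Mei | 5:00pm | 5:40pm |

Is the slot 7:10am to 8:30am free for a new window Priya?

No — it overlaps Aoife

Aoife: starts 7:00am before Priya ends 8:30am, and ends 7:30am after Priya starts 7:10am → overlap.
Sofia: starts 8:50am at or after Priya ends 8:30am → clear.
Elena: starts 11:00am at or after Priya ends 8:30am → clear.
Ravi: starts 12:40pm at or after Priya ends 8:30am → clear.
Felix: starts 1:30pm at or after Priya ends 8:30am → clear.
Rohan: starts 3:50pm at or after Priya ends 8:30am → clear.
Mei: starts 5:00pm at or after Priya ends 8:30am → clear.
Jonas: starts 6:40pm at or after Priya ends 8:30am → clear.
Priya overlaps Aoife.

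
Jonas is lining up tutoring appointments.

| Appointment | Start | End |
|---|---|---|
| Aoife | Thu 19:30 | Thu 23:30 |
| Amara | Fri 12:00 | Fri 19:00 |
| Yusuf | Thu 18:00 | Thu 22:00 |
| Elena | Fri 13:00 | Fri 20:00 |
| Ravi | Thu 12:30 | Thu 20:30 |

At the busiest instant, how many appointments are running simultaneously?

3

Sweep the timeline, counting +1 at each start and −1 at each end (ends before starts at a tie):
Thu 12:30 start Ravi → 1
Thu 18:00 start Yusuf → 2
Thu 19:30 start Aoife → 3
Thu 20:30 end Ravi → 2
Thu 22:00 end Yusuf → 1
Thu 23:30 end Aoife → 0
Fri 12:00 start Amara → 1
Fri 13:00 start Elena → 2
Fri 19:00 end Amara → 1
Fri 20:00 end Elena → 0
Peak is 3, at Thu 19:30 (Aoife, Ravi, Yusuf).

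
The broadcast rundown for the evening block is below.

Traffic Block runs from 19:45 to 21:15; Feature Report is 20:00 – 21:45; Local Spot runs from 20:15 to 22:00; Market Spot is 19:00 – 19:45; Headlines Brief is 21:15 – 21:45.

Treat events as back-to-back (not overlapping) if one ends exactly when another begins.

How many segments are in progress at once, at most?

Walk through starts and ends in time order (an end at T is processed before a start at T):
19:00 start Market Spot → 1
19:45 end Market Spot → 0
19:45 start Traffic Block → 1
20:00 start Feature Report → 2
20:15 start Local Spot → 3
21:15 end Traffic Block → 2
21:15 start Headlines Brief → 3
21:45 end Feature Report → 2
21:45 end Headlines Brief → 1
22:00 end Local Spot → 0
Peak is 3, at 20:15 (Feature Report, Local Spot, Traffic Block).

3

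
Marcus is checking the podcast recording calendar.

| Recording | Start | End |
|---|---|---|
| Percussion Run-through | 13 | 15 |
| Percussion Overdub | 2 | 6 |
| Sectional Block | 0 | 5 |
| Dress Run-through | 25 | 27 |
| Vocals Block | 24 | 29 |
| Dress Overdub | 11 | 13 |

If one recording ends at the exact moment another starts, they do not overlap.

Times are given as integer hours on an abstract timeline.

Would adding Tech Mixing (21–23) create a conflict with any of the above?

Sectional Block: ends 5 at or before Tech Mixing starts 21 → clear.
Percussion Overdub: ends 6 at or before Tech Mixing starts 21 → clear.
Dress Overdub: ends 13 at or before Tech Mixing starts 21 → clear.
Percussion Run-through: ends 15 at or before Tech Mixing starts 21 → clear.
Vocals Block: starts 24 at or after Tech Mixing ends 23 → clear.
Dress Run-through: starts 25 at or after Tech Mixing ends 23 → clear.

No — it doesn't clash with anything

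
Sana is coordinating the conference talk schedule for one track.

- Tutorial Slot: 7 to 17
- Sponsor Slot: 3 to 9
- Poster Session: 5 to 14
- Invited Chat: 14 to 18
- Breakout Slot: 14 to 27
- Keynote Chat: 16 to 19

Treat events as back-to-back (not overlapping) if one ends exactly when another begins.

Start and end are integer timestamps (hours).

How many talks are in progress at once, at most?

4

Walk through starts and ends in time order (an end at T is processed before a start at T):
3 start Sponsor Slot → 1
5 start Poster Session → 2
7 start Tutorial Slot → 3
9 end Sponsor Slot → 2
14 end Poster Session → 1
14 start Breakout Slot → 2
14 start Invited Chat → 3
16 start Keynote Chat → 4
17 end Tutorial Slot → 3
18 end Invited Chat → 2
19 end Keynote Chat → 1
27 end Breakout Slot → 0
Peak is 4, at 16 (Breakout Slot, Invited Chat, Keynote Chat, Tutorial Slot).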